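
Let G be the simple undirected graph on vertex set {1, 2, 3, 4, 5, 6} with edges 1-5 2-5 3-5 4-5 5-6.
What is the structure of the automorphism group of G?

Vertex 5 has degree 5 and every other vertex has degree 1, so G is the star K_{1,5} with centre 5. Any automorphism fixes the centre and permutes the 5 leaves freely, so Aut(G) ≅ S_5 of order 5! = 120.

the symmetric group on 5 letters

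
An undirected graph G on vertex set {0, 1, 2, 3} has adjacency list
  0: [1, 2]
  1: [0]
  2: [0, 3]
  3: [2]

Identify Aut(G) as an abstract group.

The degree sequence is [2, 1, 2, 1]; the two degree-1 vertices 1 and 3 are the ends of a path, so G = P_4. A path has exactly one nontrivial symmetry — reversal — giving Aut(G) of order 2.

C_2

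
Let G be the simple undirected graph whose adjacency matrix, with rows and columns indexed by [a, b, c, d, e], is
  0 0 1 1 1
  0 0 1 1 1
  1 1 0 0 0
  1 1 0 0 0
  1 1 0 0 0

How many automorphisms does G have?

12

The vertices split by degree into {a, b} (degree 3) and {c, d, e} (degree 2); every edge runs between the two parts, so G is the complete bipartite graph K_{2,3}. Automorphisms preserve the bipartition setwise (since the parts differ in size) and act as S_3 × S_2 within it; |Aut| = 12.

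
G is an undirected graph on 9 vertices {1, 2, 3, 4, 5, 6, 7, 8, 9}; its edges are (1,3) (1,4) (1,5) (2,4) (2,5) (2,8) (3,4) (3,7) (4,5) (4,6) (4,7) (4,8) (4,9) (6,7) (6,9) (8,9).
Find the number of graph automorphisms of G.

Vertex 4 is the unique vertex of degree 8; the remaining 8 vertices each have degree 3 and induce a cycle, so G is the wheel on 9 vertices with hub 4. With the hub fixed, the remaining symmetry is that of the rim cycle C_8, giving the dihedral group D_8.

16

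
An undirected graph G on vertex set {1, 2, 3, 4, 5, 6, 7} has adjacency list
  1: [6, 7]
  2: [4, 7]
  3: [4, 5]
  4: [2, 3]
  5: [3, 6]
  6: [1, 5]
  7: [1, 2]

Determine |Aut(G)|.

14

Every vertex has degree 2 and the graph is connected, so G is the 7-cycle C_7. The automorphisms of the 7-cycle are exactly the symmetries of a regular 7-gon: the dihedral group D_7, |D_7| = 14.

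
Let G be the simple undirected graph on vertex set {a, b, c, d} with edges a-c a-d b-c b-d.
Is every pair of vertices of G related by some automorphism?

Yes

G is 2-regular and bipartite on 2^2 = 4 vertices with girth 4; it is the hypercube graph Q_2. Aut(Q_2) consists of the signed permutations of the 2 coordinate axes: 2! permutations times 2^2 sign flips, so |Aut| = 2^2·2! = 8. This group acts transitively on the 4 vertices.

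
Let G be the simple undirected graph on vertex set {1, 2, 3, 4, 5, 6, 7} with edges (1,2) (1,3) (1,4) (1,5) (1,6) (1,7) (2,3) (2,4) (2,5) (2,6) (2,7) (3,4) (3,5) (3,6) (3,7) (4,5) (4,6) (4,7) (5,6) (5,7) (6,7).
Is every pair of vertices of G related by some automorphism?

Yes

All 7 vertices are pairwise adjacent: G = K_7. Any permutation of the 7 vertices preserves K_7, so Aut(K_7) = S_7 of order 7! = 5040. This group acts transitively on the 7 vertices.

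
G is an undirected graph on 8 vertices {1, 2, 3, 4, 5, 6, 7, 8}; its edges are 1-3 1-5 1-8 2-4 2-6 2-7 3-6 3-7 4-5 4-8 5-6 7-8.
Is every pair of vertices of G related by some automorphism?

Yes

G is 3-regular and bipartite on 2^3 = 8 vertices with girth 4; it is the hypercube graph Q_3. The symmetry group of the 3-cube is the hyperoctahedral group B_3 = Z_2 ≀ S_3, of order 2^3·3! = 48. This group acts transitively on the 8 vertices.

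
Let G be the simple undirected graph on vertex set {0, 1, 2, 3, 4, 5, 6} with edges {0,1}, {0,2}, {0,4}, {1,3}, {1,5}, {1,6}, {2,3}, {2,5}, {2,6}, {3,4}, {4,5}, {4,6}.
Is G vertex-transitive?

No

Automorphisms preserve degree, but G has vertices of degree 3 and vertices of degree 4; no automorphism maps one to the other, so G is not vertex-transitive.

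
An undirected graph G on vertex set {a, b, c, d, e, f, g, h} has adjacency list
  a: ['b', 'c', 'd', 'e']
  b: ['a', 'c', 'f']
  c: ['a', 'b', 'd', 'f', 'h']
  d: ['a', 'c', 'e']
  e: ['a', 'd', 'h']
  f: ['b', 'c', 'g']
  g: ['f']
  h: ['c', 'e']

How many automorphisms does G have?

1

The degree sequence is [4, 3, 5, 3, 3, 3, 1, 2]. Checking the degree-preserving permutations of the vertex set shows that none except the identity preserves every edge, so Aut(G) is trivial.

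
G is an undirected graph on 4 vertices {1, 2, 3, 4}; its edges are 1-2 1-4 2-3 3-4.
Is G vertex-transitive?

Yes

G is 2-regular and bipartite on 2^2 = 4 vertices with girth 4; it is the hypercube graph Q_2. Aut(Q_2) consists of the signed permutations of the 2 coordinate axes: 2! permutations times 2^2 sign flips, so |Aut| = 2^2·2! = 8. This group acts transitively on the 4 vertices.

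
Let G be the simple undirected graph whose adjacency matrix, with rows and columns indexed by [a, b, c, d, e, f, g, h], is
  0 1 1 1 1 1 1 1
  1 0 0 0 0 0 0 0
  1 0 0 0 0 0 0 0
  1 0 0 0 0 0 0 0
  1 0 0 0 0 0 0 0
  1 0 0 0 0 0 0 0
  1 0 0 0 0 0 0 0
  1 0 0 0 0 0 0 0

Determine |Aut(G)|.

5040

Vertex a has degree 7 and every other vertex has degree 1, so G is the star K_{1,7} with centre a. The 7 leaves are pairwise interchangeable while the centre is fixed, giving Aut(G) = S_7.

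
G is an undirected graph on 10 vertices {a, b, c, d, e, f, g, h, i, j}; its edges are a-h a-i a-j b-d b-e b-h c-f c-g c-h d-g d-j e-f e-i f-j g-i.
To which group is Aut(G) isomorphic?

the symmetric group S_5

G is 3-regular on 10 vertices with no triangles and no 4-cycles (girth 5): this is the Petersen graph. It is a classical fact that the Petersen graph has automorphism group S_5 (order 120), arising from its description as the Kneser graph K(5,2).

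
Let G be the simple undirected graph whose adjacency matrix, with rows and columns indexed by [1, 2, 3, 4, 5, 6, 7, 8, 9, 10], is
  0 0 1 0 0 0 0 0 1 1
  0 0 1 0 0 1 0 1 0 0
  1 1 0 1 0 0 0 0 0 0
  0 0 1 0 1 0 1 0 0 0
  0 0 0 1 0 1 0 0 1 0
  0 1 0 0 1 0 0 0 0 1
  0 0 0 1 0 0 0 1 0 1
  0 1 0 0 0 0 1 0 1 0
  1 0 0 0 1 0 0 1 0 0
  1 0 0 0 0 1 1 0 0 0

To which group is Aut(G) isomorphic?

G is 3-regular on 10 vertices with no triangles and no 4-cycles (girth 5): this is the Petersen graph. It is a classical fact that the Petersen graph has automorphism group S_5 (order 120), arising from its description as the Kneser graph K(5,2).

the symmetric group S_5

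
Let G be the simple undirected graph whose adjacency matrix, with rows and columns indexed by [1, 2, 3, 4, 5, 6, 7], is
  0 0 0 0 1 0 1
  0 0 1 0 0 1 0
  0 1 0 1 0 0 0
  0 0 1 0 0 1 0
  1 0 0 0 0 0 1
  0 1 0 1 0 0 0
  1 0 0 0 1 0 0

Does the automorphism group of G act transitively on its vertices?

No

G has two connected components, {2, 3, 4, 6} and {1, 5, 7}; each is 2-regular, so G = C_4 ⊔ C_3. The orbit of 1 under Aut(G) is {1, 5, 7}, which does not contain 2, so G is not vertex-transitive.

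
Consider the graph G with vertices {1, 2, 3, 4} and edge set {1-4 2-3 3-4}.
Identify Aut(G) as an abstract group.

The degree sequence is [1, 1, 2, 2]; the two degree-1 vertices 1 and 2 are the ends of a path, so G = P_4. The only nontrivial automorphism of a path is the end-to-end reflection, so Aut(G) ≅ Z_2.

C_2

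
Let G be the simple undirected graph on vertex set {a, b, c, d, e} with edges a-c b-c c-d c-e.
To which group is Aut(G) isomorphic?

S_4

Vertex c has degree 4 and every other vertex has degree 1, so G is the star K_{1,4} with centre c. The 4 leaves are pairwise interchangeable while the centre is fixed, giving Aut(G) = S_4.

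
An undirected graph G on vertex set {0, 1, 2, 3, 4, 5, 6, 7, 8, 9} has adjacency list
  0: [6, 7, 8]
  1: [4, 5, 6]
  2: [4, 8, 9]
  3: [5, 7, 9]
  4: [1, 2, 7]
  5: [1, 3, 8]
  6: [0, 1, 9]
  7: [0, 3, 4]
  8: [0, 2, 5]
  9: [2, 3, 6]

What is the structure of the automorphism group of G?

S_5

G is 3-regular on 10 vertices with no triangles and no 4-cycles (girth 5): this is the Petersen graph. It is a classical fact that the Petersen graph has automorphism group S_5 (order 120), arising from its description as the Kneser graph K(5,2).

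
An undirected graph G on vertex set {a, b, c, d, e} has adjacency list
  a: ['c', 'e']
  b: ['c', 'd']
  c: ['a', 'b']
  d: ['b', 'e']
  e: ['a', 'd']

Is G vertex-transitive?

G is 2-regular and connected on 5 vertices, i.e. the cycle C_5. C_5 has 5 rotations and 5 reflections, so Aut(C_5) ≅ D_5 of order 10. Under this action every vertex can be carried to every other, so G is vertex-transitive.

Yes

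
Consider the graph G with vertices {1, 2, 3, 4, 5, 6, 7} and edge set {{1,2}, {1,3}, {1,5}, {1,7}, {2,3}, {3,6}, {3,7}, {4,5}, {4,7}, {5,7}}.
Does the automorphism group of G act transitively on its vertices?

Vertex 5 is the only vertex of degree 3, so every automorphism fixes it; G is not vertex-transitive.

No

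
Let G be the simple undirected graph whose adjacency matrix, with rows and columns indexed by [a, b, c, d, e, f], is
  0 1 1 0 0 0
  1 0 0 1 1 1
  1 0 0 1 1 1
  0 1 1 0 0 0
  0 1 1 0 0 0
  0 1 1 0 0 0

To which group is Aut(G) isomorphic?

S_2 × S_4

The vertices split by degree into {b, c} (degree 4) and {a, d, e, f} (degree 2); every edge runs between the two parts, so G is the complete bipartite graph K_{2,4}. Automorphisms preserve the bipartition setwise (since the parts differ in size) and act as S_2 × S_4 within it; |Aut| = 48.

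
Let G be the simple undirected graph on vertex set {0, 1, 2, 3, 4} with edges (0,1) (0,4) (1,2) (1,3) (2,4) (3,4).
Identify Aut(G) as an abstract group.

S_3 × S_2

The vertices split by degree into {1, 4} (degree 3) and {0, 2, 3} (degree 2); every edge runs between the two parts, so G is the complete bipartite graph K_{2,3}. Automorphisms preserve the bipartition setwise (since the parts differ in size) and act as S_3 × S_2 within it; |Aut| = 12.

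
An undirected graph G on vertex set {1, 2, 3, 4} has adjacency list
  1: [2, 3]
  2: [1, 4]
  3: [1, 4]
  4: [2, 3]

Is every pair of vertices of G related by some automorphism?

Yes

G is 2-regular and connected on 4 vertices, i.e. the cycle C_4. C_4 has 4 rotations and 4 reflections, so Aut(C_4) ≅ D_4 of order 8. Under this action every vertex can be carried to every other, so G is vertex-transitive.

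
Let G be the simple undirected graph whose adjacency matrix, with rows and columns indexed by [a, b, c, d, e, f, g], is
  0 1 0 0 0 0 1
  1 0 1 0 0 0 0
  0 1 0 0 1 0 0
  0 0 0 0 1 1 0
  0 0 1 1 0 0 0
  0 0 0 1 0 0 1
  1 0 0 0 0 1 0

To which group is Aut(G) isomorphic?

D_7

Every vertex has degree 2 and the graph is connected, so G is the 7-cycle C_7. The automorphisms of the 7-cycle are exactly the symmetries of a regular 7-gon: the dihedral group D_7, |D_7| = 14.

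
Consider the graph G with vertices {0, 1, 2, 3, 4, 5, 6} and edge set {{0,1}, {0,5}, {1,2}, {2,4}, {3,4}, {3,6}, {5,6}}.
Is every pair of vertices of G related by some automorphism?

Every vertex has degree 2 and the graph is connected, so G is the 7-cycle C_7. The automorphisms of the 7-cycle are exactly the symmetries of a regular 7-gon: the dihedral group D_7, |D_7| = 14. This group acts transitively on the 7 vertices.

Yes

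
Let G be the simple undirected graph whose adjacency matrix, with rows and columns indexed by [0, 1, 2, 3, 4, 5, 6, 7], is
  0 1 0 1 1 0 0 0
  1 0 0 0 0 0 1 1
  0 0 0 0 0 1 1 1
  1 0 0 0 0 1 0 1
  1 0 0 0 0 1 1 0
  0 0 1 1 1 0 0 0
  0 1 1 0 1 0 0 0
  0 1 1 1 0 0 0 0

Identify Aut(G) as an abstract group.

G is 3-regular and bipartite on 2^3 = 8 vertices with girth 4; it is the hypercube graph Q_3. The symmetry group of the 3-cube is the hyperoctahedral group B_3 = Z_2 ≀ S_3, of order 2^3·3! = 48.

Z_2^3 ⋊ S_3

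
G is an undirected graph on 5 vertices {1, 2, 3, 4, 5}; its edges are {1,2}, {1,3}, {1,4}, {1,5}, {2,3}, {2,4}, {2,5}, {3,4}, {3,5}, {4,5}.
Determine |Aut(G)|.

All 5 vertices are pairwise adjacent: G = K_5. Every bijection on the vertex set is an automorphism of K_5; hence Aut(K_5) ≅ S_5, order 120.

120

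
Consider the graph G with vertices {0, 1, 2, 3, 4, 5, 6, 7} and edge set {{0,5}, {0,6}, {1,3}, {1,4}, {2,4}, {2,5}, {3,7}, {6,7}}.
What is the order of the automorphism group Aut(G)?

16

G is 2-regular and connected on 8 vertices, i.e. the cycle C_8. C_8 has 8 rotations and 8 reflections, so Aut(C_8) ≅ D_8 of order 16.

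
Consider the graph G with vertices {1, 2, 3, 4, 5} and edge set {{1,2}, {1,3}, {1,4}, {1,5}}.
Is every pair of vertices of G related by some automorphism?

No

Vertex 1 is the only vertex of degree 4, so every automorphism fixes it; G is not vertex-transitive.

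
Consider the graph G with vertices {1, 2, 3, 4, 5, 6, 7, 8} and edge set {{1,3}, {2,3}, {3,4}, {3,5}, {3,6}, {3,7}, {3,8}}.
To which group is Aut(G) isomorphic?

Vertex 3 has degree 7 and every other vertex has degree 1, so G is the star K_{1,7} with centre 3. Any automorphism fixes the centre and permutes the 7 leaves freely, so Aut(G) ≅ S_7 of order 7! = 5040.

the symmetric group on 7 letters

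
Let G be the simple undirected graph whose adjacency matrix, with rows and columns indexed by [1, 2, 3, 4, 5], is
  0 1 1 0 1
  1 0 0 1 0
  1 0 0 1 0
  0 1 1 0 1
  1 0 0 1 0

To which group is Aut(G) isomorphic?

The vertices split by degree into {1, 4} (degree 3) and {2, 3, 5} (degree 2); every edge runs between the two parts, so G is the complete bipartite graph K_{2,3}. Automorphisms preserve the bipartition setwise (since the parts differ in size) and act as S_3 × S_2 within it; |Aut| = 12.

S_3 × S_2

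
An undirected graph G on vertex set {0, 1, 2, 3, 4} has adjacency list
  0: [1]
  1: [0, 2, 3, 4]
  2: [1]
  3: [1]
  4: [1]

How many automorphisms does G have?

Vertex 1 has degree 4 and every other vertex has degree 1, so G is the star K_{1,4} with centre 1. Any automorphism fixes the centre and permutes the 4 leaves freely, so Aut(G) ≅ S_4 of order 4! = 24.

24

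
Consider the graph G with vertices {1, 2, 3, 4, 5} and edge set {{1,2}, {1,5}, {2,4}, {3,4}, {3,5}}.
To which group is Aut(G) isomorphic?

Every vertex has degree 2 and the graph is connected, so G is the 5-cycle C_5. The automorphisms of the 5-cycle are exactly the symmetries of a regular 5-gon: the dihedral group D_5, |D_5| = 10.

D_5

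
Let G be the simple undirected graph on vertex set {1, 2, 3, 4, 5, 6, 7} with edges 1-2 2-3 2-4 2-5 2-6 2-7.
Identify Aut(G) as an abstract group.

Vertex 2 has degree 6 and every other vertex has degree 1, so G is the star K_{1,6} with centre 2. Any automorphism fixes the centre and permutes the 6 leaves freely, so Aut(G) ≅ S_6 of order 6! = 720.

the symmetric group on 6 letters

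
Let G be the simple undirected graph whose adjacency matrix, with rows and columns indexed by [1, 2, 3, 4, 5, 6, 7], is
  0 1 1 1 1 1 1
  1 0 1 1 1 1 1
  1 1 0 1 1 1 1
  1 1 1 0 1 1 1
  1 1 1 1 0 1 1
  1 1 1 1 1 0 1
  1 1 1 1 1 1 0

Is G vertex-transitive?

Yes

All 7 vertices are pairwise adjacent: G = K_7. Every bijection on the vertex set is an automorphism of K_7; hence Aut(K_7) ≅ S_7, order 5040. Under this action every vertex can be carried to every other, so G is vertex-transitive.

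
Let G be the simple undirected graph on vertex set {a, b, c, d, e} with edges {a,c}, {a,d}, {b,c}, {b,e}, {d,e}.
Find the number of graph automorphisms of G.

G is 2-regular and connected on 5 vertices, i.e. the cycle C_5. The automorphisms of the 5-cycle are exactly the symmetries of a regular 5-gon: the dihedral group D_5, |D_5| = 10.

10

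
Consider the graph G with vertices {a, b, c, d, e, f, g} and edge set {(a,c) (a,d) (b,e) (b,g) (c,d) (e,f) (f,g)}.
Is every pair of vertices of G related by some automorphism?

G has two connected components, {b, e, f, g} and {a, c, d}; each is 2-regular, so G = C_4 ⊔ C_3. The orbit of a under Aut(G) is {a, c, d}, which does not contain b, so G is not vertex-transitive.

No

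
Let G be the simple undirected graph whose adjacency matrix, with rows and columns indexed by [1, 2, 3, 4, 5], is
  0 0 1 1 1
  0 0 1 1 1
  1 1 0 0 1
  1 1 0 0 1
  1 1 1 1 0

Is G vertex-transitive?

No

Vertex 5 is the only vertex of degree 4, so every automorphism fixes it; G is not vertex-transitive.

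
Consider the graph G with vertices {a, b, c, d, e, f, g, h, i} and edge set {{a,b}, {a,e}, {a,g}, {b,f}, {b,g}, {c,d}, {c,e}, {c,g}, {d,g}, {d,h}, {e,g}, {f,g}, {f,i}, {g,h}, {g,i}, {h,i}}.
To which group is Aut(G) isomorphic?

the dihedral group of order 16

Vertex g is the unique vertex of degree 8; the remaining 8 vertices each have degree 3 and induce a cycle, so G is the wheel on 9 vertices with hub g. Every automorphism fixes the hub and acts on the rim 8-cycle, so Aut(G) ≅ Aut(C_8) = D_8 of order 16.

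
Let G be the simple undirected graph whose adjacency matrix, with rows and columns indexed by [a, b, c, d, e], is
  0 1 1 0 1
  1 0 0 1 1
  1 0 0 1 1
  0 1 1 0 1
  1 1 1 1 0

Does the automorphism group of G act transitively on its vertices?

Vertex e is the only vertex of degree 4, so every automorphism fixes it; G is not vertex-transitive.

No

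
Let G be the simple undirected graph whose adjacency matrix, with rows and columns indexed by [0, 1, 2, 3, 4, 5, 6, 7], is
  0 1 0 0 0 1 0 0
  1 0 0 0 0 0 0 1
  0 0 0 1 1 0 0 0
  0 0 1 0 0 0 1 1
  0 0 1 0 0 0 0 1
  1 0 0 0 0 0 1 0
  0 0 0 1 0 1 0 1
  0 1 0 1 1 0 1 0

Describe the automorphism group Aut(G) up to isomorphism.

the trivial group

The degree sequence is [2, 2, 2, 3, 2, 2, 3, 4]. Checking the degree-preserving permutations of the vertex set shows that none except the identity preserves every edge, so Aut(G) is trivial.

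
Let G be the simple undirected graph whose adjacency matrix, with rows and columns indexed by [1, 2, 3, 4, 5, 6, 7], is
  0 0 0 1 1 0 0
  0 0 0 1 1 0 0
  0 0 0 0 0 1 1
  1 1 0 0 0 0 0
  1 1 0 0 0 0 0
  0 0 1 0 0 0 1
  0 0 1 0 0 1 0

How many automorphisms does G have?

48

G has two connected components, {1, 2, 4, 5} and {3, 6, 7}; each is 2-regular, so G = C_4 ⊔ C_3. No automorphism exchanges components of different sizes, hence Aut(G) is the direct product D_3 × D_4, order 48.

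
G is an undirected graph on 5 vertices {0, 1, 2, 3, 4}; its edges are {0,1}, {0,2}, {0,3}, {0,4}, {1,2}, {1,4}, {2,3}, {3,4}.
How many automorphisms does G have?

8

Vertex 0 is the unique vertex of degree 4; the remaining 4 vertices each have degree 3 and induce a cycle, so G is the wheel on 5 vertices with hub 0. With the hub fixed, the remaining symmetry is that of the rim cycle C_4, giving the dihedral group D_4.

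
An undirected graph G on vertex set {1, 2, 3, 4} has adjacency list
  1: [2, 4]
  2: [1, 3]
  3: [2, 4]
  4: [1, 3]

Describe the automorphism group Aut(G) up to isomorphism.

G is 2-regular and connected on 4 vertices, i.e. the cycle C_4. The automorphisms of the 4-cycle are exactly the symmetries of a regular 4-gon: the dihedral group D_4, |D_4| = 8.

D_4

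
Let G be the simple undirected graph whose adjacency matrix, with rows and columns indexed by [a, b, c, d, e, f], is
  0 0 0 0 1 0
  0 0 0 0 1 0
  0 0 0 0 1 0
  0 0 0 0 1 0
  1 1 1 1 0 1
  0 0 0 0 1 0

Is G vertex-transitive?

Vertex e is the only vertex of degree 5, so every automorphism fixes it; G is not vertex-transitive.

No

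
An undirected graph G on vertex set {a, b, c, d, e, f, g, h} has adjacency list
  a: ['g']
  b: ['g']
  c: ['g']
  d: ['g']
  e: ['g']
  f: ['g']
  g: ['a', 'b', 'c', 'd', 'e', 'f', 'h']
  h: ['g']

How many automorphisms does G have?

Vertex g has degree 7 and every other vertex has degree 1, so G is the star K_{1,7} with centre g. Any automorphism fixes the centre and permutes the 7 leaves freely, so Aut(G) ≅ S_7 of order 7! = 5040.

5040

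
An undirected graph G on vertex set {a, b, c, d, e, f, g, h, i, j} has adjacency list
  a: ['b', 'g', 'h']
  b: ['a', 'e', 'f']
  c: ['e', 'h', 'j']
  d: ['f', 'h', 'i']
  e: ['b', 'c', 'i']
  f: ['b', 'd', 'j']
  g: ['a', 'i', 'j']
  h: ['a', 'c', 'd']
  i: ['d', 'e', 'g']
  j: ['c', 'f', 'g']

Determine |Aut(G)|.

G is 3-regular on 10 vertices with no triangles and no 4-cycles (girth 5): this is the Petersen graph. Viewing the Petersen graph as the Kneser graph K(5,2) — vertices are 2-subsets of {1,…,5}, edges join disjoint pairs — its automorphisms are exactly the permutations of the 5-element set, so Aut ≅ S_5 of order 120.

120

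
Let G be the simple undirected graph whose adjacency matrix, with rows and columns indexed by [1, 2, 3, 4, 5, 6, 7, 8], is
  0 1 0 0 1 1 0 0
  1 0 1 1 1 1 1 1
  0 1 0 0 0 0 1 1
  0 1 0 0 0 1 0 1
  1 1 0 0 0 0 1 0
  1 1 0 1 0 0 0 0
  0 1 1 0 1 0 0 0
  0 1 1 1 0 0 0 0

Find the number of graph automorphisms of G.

Vertex 2 is the unique vertex of degree 7; the remaining 7 vertices each have degree 3 and induce a cycle, so G is the wheel on 8 vertices with hub 2. With the hub fixed, the remaining symmetry is that of the rim cycle C_7, giving the dihedral group D_7.

14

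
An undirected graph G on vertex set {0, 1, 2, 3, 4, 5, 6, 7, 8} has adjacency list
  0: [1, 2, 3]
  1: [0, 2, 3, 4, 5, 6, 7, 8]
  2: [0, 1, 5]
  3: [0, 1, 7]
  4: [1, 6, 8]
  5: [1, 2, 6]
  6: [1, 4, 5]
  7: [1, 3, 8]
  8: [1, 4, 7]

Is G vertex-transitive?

Vertex 1 is the only vertex of degree 8, so every automorphism fixes it; G is not vertex-transitive.

No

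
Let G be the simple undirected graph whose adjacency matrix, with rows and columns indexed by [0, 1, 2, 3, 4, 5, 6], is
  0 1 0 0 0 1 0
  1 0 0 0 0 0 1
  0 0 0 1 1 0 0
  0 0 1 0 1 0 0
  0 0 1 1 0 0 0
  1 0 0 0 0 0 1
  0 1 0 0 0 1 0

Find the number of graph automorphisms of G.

G has two connected components, {0, 1, 5, 6} and {2, 3, 4}; each is 2-regular, so G = C_4 ⊔ C_3. The components are non-isomorphic (different sizes), so Aut(G) = Aut(C_3) × Aut(C_4) = D_3 × D_4 of order 6·8 = 48.

48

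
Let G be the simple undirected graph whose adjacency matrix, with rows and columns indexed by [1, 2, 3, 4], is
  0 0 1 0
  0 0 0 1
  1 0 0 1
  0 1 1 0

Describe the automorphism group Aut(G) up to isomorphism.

C_2

The degree sequence is [1, 1, 2, 2]; the two degree-1 vertices 1 and 2 are the ends of a path, so G = P_4. The only nontrivial automorphism of a path is the end-to-end reflection, so Aut(G) ≅ Z_2.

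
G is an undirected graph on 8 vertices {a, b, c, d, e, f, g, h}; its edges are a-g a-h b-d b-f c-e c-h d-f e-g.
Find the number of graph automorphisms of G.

60

G has two connected components, {a, c, e, g, h} and {b, d, f}; each is 2-regular, so G = C_5 ⊔ C_3. The components are non-isomorphic (different sizes), so Aut(G) = Aut(C_5) × Aut(C_3) = D_5 × D_3 of order 10·6 = 60.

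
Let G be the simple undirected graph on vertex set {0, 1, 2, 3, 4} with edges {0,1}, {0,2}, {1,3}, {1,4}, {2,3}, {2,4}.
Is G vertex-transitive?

Automorphisms preserve degree, but G has vertices of degree 2 and vertices of degree 3; no automorphism maps one to the other, so G is not vertex-transitive.

No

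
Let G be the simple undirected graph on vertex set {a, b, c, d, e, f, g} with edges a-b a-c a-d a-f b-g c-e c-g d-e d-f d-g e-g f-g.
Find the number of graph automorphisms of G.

1

The degree sequence is [4, 2, 3, 4, 3, 3, 5]. Checking the degree-preserving permutations of the vertex set shows that none except the identity preserves every edge, so Aut(G) is trivial.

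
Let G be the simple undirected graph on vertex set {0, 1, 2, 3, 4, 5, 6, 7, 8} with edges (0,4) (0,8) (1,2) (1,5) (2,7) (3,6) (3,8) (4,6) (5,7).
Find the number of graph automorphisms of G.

G has two connected components, {0, 3, 4, 6, 8} and {1, 2, 5, 7}; each is 2-regular, so G = C_5 ⊔ C_4. No automorphism exchanges components of different sizes, hence Aut(G) is the direct product D_4 × D_5, order 80.

80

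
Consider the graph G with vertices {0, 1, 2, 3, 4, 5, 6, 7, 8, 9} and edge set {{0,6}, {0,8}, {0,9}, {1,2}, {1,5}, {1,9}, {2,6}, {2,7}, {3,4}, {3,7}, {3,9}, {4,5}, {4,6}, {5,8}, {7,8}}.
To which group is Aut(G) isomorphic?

S_5

G is 3-regular on 10 vertices with no triangles and no 4-cycles (girth 5): this is the Petersen graph. It is a classical fact that the Petersen graph has automorphism group S_5 (order 120), arising from its description as the Kneser graph K(5,2).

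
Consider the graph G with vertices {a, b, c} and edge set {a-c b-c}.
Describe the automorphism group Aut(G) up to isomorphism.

The degree sequence is [1, 1, 2]; the two degree-1 vertices a and b are the ends of a path, so G = P_3. A path has exactly one nontrivial symmetry — reversal — giving Aut(G) of order 2.

Z_2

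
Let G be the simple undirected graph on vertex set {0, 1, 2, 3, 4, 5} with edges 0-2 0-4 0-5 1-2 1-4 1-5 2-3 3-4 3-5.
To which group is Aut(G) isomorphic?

G is 3-regular and bipartite with parts {0, 1, 3} and {2, 4, 5} (each part is independent and every cross-pair is an edge), so G = K_{3,3}. Aut(K_{3,3}) is the wreath product S_3 ≀ Z_2: permute within each part, then optionally swap the parts; |Aut| = 2·(3!)² = 72.

(S_3 × S_3) ⋊ Z_2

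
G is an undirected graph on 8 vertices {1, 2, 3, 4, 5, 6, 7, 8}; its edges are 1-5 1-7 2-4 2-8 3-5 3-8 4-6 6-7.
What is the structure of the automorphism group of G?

D_8

Every vertex has degree 2 and the graph is connected, so G is the 8-cycle C_8. The automorphisms of the 8-cycle are exactly the symmetries of a regular 8-gon: the dihedral group D_8, |D_8| = 16.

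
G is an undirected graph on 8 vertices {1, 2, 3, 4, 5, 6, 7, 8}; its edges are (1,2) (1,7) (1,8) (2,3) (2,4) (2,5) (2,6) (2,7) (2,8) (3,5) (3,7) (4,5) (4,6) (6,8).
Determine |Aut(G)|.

14

Vertex 2 is the unique vertex of degree 7; the remaining 7 vertices each have degree 3 and induce a cycle, so G is the wheel on 8 vertices with hub 2. Every automorphism fixes the hub and acts on the rim 7-cycle, so Aut(G) ≅ Aut(C_7) = D_7 of order 14.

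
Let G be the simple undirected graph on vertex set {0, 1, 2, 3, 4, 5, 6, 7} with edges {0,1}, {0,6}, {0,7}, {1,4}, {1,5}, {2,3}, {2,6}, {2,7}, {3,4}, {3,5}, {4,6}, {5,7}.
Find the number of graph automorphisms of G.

48

G is 3-regular and bipartite on 2^3 = 8 vertices with girth 4; it is the hypercube graph Q_3. Aut(Q_3) consists of the signed permutations of the 3 coordinate axes: 3! permutations times 2^3 sign flips, so |Aut| = 2^3·3! = 48.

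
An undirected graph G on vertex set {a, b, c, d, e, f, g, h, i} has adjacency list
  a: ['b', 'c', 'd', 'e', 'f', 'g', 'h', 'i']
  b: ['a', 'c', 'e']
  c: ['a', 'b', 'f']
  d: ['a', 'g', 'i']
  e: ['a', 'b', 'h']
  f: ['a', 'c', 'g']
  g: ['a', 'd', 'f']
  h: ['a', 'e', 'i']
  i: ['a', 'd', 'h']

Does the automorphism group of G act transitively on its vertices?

Vertex a is the only vertex of degree 8, so every automorphism fixes it; G is not vertex-transitive.

No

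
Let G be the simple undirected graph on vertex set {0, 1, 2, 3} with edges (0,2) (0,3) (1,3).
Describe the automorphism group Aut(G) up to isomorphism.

The degree sequence is [2, 1, 1, 2]; the two degree-1 vertices 1 and 2 are the ends of a path, so G = P_4. A path has exactly one nontrivial symmetry — reversal — giving Aut(G) of order 2.

C_2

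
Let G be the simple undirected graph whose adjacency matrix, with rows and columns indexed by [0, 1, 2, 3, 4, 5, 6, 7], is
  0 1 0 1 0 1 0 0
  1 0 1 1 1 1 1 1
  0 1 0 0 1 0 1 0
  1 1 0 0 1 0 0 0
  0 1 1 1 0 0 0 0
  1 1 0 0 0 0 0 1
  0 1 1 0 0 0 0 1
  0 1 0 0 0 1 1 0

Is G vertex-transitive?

Vertex 1 is the only vertex of degree 7, so every automorphism fixes it; G is not vertex-transitive.

No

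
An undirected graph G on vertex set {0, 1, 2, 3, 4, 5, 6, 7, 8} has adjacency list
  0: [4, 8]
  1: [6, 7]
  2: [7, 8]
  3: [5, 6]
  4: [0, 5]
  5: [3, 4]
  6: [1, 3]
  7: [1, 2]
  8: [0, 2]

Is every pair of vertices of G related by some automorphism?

Yes

Every vertex has degree 2 and the graph is connected, so G is the 9-cycle C_9. C_9 has 9 rotations and 9 reflections, so Aut(C_9) ≅ D_9 of order 18. Under this action every vertex can be carried to every other, so G is vertex-transitive.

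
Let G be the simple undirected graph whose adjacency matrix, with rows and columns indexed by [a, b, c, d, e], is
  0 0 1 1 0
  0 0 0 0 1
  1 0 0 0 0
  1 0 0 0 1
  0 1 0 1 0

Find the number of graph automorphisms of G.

2

The degree sequence is [2, 1, 1, 2, 2]; the two degree-1 vertices b and c are the ends of a path, so G = P_5. A path has exactly one nontrivial symmetry — reversal — giving Aut(G) of order 2.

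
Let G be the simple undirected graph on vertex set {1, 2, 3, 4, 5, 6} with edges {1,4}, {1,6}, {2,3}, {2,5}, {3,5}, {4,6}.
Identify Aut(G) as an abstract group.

(D_3 × D_3) ⋊ Z_2

G has two connected components, {1, 4, 6} and {2, 3, 5}; each is 2-regular, so G = C_3 ⊔ C_3. With two isomorphic components, Aut(G) = Aut(C_3) ≀ S_2 = (D_3 × D_3) ⋊ Z_2: permute each cycle by D_3, then optionally swap the two cycles. Order 2·(2·3)² = 72.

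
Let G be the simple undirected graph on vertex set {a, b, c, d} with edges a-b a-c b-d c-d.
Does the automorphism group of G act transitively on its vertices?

Every vertex has degree 2 and the graph is connected, so G is the 4-cycle C_4. C_4 has 4 rotations and 4 reflections, so Aut(C_4) ≅ D_4 of order 8. This group acts transitively on the 4 vertices.

Yes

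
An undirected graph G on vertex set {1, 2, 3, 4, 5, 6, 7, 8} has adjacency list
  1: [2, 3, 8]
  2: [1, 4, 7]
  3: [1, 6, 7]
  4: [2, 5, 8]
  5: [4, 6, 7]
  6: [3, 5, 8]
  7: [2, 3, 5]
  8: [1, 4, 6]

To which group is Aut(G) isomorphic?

G is 3-regular and bipartite on 2^3 = 8 vertices with girth 4; it is the hypercube graph Q_3. Aut(Q_3) consists of the signed permutations of the 3 coordinate axes: 3! permutations times 2^3 sign flips, so |Aut| = 2^3·3! = 48.

the hyperoctahedral group B_3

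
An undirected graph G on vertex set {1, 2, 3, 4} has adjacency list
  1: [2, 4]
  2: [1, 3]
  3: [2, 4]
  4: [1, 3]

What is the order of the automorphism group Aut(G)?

G is 2-regular and bipartite on 2^2 = 4 vertices with girth 4; it is the hypercube graph Q_2. The symmetry group of the 2-cube is the hyperoctahedral group B_2 = Z_2 ≀ S_2, of order 2^2·2! = 8.

8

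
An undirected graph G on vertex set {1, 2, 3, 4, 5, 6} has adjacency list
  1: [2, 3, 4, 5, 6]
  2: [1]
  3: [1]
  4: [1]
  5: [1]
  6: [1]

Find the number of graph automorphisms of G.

Vertex 1 has degree 5 and every other vertex has degree 1, so G is the star K_{1,5} with centre 1. Any automorphism fixes the centre and permutes the 5 leaves freely, so Aut(G) ≅ S_5 of order 5! = 120.

120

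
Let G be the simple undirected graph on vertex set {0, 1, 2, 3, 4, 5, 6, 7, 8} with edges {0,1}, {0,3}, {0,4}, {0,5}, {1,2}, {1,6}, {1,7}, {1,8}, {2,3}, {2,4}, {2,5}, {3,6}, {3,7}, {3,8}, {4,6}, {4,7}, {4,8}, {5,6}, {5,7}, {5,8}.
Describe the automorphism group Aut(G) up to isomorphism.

S_4 × S_5

The vertices split by degree into {1, 3, 4, 5} (degree 5) and {0, 2, 6, 7, 8} (degree 4); every edge runs between the two parts, so G is the complete bipartite graph K_{4,5}. Automorphisms preserve the bipartition setwise (since the parts differ in size) and act as S_4 × S_5 within it; |Aut| = 2880.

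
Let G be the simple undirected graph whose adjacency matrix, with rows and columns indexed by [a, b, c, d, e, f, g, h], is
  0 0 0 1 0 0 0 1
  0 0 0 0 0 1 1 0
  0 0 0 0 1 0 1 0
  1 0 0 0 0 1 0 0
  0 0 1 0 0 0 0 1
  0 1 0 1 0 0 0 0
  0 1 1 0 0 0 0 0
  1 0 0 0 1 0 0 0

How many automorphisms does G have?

G is 2-regular and connected on 8 vertices, i.e. the cycle C_8. C_8 has 8 rotations and 8 reflections, so Aut(C_8) ≅ D_8 of order 16.

16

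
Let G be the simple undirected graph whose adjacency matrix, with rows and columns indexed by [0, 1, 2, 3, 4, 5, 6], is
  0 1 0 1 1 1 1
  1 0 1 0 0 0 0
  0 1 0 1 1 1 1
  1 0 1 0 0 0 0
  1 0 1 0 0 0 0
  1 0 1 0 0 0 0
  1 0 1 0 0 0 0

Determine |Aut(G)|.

The vertices split by degree into {0, 2} (degree 5) and {1, 3, 4, 5, 6} (degree 2); every edge runs between the two parts, so G is the complete bipartite graph K_{2,5}. The parts have unequal sizes, so no automorphism swaps them; each part is permuted independently, giving S_5 × S_2 of order 5!·2! = 240.

240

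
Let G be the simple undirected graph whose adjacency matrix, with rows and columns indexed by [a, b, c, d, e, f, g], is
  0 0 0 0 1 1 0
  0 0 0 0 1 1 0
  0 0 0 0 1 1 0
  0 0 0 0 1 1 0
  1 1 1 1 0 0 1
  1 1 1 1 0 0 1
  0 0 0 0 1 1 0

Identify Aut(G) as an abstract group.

The vertices split by degree into {e, f} (degree 5) and {a, b, c, d, g} (degree 2); every edge runs between the two parts, so G is the complete bipartite graph K_{2,5}. Automorphisms preserve the bipartition setwise (since the parts differ in size) and act as S_2 × S_5 within it; |Aut| = 240.

S_2 × S_5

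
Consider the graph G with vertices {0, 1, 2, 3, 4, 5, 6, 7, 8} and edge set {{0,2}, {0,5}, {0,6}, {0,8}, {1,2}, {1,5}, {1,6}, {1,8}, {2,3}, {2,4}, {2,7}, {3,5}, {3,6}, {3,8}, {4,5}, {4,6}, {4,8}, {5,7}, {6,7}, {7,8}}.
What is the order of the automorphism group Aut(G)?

2880

The vertices split by degree into {2, 5, 6, 8} (degree 5) and {0, 1, 3, 4, 7} (degree 4); every edge runs between the two parts, so G is the complete bipartite graph K_{4,5}. The parts have unequal sizes, so no automorphism swaps them; each part is permuted independently, giving S_5 × S_4 of order 5!·4! = 2880.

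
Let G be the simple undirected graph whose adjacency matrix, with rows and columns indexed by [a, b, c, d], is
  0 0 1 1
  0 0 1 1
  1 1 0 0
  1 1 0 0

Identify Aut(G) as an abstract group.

Z_2^2 ⋊ S_2

G is 2-regular and bipartite on 2^2 = 4 vertices with girth 4; it is the hypercube graph Q_2. Aut(Q_2) consists of the signed permutations of the 2 coordinate axes: 2! permutations times 2^2 sign flips, so |Aut| = 2^2·2! = 8.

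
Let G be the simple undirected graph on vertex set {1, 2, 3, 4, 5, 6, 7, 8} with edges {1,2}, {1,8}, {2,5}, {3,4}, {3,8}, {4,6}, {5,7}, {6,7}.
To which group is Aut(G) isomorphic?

D_8

G is 2-regular and connected on 8 vertices, i.e. the cycle C_8. C_8 has 8 rotations and 8 reflections, so Aut(C_8) ≅ D_8 of order 16.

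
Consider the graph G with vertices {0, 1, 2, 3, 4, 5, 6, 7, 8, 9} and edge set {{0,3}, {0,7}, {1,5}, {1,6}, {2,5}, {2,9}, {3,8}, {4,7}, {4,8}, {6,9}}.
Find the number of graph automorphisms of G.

200

G has two connected components, {0, 3, 4, 7, 8} and {1, 2, 5, 6, 9}; each is 2-regular, so G = C_5 ⊔ C_5. With two isomorphic components, Aut(G) = Aut(C_5) ≀ S_2 = (D_5 × D_5) ⋊ Z_2: permute each cycle by D_5, then optionally swap the two cycles. Order 2·(2·5)² = 200.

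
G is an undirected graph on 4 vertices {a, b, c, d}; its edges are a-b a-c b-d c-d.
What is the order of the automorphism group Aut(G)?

8

G is 2-regular and bipartite on 2^2 = 4 vertices with girth 4; it is the hypercube graph Q_2. Aut(Q_2) consists of the signed permutations of the 2 coordinate axes: 2! permutations times 2^2 sign flips, so |Aut| = 2^2·2! = 8.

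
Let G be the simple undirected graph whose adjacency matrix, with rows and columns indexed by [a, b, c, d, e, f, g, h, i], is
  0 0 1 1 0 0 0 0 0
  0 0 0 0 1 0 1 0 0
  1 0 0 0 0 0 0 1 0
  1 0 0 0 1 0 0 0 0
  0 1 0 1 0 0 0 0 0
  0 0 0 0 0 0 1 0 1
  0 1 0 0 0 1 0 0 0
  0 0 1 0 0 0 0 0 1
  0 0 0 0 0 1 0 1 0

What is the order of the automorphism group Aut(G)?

G is 2-regular and connected on 9 vertices, i.e. the cycle C_9. The automorphisms of the 9-cycle are exactly the symmetries of a regular 9-gon: the dihedral group D_9, |D_9| = 18.

18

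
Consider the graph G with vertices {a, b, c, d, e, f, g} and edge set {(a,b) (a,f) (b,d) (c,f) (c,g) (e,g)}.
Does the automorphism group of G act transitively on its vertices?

Automorphisms preserve degree, but G has vertices of degree 1 and vertices of degree 2; no automorphism maps one to the other, so G is not vertex-transitive.

No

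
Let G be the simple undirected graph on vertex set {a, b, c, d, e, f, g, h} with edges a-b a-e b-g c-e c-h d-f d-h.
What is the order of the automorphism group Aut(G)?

2

The degree sequence is [2, 2, 2, 2, 2, 1, 1, 2]; the two degree-1 vertices f and g are the ends of a path, so G = P_8. A path has exactly one nontrivial symmetry — reversal — giving Aut(G) of order 2.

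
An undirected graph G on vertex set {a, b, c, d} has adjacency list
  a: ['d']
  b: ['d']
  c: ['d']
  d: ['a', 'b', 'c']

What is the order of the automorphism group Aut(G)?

6

Vertex d has degree 3 and every other vertex has degree 1, so G is the star K_{1,3} with centre d. Any automorphism fixes the centre and permutes the 3 leaves freely, so Aut(G) ≅ S_3 of order 3! = 6.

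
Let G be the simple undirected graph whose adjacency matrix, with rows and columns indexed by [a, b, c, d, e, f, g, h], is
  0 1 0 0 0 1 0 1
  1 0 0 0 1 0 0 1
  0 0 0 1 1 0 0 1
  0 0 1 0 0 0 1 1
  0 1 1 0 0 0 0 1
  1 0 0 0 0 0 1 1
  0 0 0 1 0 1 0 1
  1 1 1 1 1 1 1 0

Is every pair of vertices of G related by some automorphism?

No

Vertex h is the only vertex of degree 7, so every automorphism fixes it; G is not vertex-transitive.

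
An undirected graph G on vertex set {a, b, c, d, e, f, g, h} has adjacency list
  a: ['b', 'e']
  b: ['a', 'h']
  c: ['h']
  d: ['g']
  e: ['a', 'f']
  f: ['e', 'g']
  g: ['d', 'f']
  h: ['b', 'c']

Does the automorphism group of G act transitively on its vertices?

No

Automorphisms preserve degree, but G has vertices of degree 1 and vertices of degree 2; no automorphism maps one to the other, so G is not vertex-transitive.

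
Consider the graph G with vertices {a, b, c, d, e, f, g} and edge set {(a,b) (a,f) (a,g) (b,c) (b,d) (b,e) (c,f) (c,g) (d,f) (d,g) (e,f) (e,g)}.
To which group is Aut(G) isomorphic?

The vertices split by degree into {b, f, g} (degree 4) and {a, c, d, e} (degree 3); every edge runs between the two parts, so G is the complete bipartite graph K_{3,4}. Automorphisms preserve the bipartition setwise (since the parts differ in size) and act as S_3 × S_4 within it; |Aut| = 144.

S_3 × S_4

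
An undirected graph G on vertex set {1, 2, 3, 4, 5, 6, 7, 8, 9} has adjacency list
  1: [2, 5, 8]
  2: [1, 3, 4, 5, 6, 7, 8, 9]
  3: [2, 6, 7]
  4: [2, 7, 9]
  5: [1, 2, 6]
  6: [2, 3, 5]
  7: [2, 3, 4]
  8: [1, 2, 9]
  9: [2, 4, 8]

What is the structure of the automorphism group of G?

Vertex 2 is the unique vertex of degree 8; the remaining 8 vertices each have degree 3 and induce a cycle, so G is the wheel on 9 vertices with hub 2. With the hub fixed, the remaining symmetry is that of the rim cycle C_8, giving the dihedral group D_8.

the dihedral group of order 16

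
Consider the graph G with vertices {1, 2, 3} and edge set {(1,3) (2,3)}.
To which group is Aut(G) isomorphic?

The degree sequence is [1, 1, 2]; the two degree-1 vertices 1 and 2 are the ends of a path, so G = P_3. The only nontrivial automorphism of a path is the end-to-end reflection, so Aut(G) ≅ Z_2.

Z_2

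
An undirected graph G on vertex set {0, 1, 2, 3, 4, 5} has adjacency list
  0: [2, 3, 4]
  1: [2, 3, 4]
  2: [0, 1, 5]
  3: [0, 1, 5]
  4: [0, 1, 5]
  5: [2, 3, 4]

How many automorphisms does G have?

G is 3-regular and bipartite with parts {2, 3, 4} and {0, 1, 5} (each part is independent and every cross-pair is an edge), so G = K_{3,3}. Each part can be permuted independently (S_3 × S_3) and the two equal-size parts can also be swapped, giving (S_3 × S_3) ⋊ Z_2 of order 2·(3!)² = 72.

72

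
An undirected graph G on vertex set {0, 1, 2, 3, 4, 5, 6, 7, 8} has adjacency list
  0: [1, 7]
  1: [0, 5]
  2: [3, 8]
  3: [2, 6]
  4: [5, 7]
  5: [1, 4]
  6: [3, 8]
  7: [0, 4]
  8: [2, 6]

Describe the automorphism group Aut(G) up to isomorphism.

G has two connected components, {0, 1, 4, 5, 7} and {2, 3, 6, 8}; each is 2-regular, so G = C_5 ⊔ C_4. The components are non-isomorphic (different sizes), so Aut(G) = Aut(C_4) × Aut(C_5) = D_4 × D_5 of order 8·10 = 80.

D_4 × D_5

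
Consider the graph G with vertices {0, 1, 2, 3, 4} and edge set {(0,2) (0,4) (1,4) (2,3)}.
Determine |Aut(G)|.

2

The degree sequence is [2, 1, 2, 1, 2]; the two degree-1 vertices 1 and 3 are the ends of a path, so G = P_5. A path has exactly one nontrivial symmetry — reversal — giving Aut(G) of order 2.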